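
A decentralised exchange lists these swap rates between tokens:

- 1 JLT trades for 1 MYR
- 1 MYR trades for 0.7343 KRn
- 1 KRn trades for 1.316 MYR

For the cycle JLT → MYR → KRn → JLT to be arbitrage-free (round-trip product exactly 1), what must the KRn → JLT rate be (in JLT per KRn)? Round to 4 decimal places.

Known legs of the cycle: 1 × 0.7343 = 0.7343
For no arbitrage the full-cycle product must be 1, so the missing rate is 1 / 0.7343 ≈ 1.361841.

1.3618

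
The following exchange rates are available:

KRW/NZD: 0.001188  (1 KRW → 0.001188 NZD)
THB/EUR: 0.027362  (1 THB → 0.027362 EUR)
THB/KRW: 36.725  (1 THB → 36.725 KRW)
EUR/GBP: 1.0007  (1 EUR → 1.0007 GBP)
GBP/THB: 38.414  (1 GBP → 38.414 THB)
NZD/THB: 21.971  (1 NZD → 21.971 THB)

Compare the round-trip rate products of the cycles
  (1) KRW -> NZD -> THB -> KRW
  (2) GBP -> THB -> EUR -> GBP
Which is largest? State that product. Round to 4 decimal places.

1.0518

(1) 0.001188 × 21.971 × 36.725 = 0.95858
(2) 38.414 × 0.027362 × 1.0007 = 1.05182
Highest is cycle (2) at 1.0518 (>1, arbitrage).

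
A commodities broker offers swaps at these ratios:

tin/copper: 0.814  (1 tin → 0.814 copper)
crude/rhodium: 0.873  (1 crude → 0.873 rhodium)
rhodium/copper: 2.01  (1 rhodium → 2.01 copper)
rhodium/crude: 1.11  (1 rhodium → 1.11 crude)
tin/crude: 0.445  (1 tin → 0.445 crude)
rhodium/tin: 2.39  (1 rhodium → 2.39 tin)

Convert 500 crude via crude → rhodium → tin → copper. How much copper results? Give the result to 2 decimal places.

849.19

500 crude × 0.873 = 436.5 rhodium
436.5 rhodium × 2.39 = 1043.235 tin
1043.235 tin × 0.814 = 849.19329 copper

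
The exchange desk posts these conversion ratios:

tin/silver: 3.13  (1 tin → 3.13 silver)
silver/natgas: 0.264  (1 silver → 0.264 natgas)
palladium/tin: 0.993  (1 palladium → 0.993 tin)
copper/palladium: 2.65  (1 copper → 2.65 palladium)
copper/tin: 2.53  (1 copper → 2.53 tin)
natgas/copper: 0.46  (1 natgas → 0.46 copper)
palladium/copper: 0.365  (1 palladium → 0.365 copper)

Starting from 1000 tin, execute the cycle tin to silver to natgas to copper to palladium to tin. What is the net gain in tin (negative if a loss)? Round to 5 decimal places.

1000 tin × 3.13 = 3130 silver
3130 silver × 0.264 = 826.32 natgas
826.32 natgas × 0.46 = 380.1072 copper
380.1072 copper × 2.65 = 1007.28408 palladium
1007.28408 palladium × 0.993 = 1000.23309144 tin
Net change: 1000.23309144 − 1000 = 0.23309144 tin

0.23309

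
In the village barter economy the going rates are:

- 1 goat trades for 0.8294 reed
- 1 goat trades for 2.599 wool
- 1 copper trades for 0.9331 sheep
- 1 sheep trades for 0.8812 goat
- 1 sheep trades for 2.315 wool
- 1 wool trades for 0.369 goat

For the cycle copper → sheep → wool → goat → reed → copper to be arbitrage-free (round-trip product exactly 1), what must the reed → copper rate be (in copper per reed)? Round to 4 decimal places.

Known legs of the cycle: 0.9331 × 2.315 × 0.369 × 0.8294 = 0.6611036911479
For no arbitrage the full-cycle product must be 1, so the missing rate is 1 / 0.6611036911479 ≈ 1.512622.

1.5126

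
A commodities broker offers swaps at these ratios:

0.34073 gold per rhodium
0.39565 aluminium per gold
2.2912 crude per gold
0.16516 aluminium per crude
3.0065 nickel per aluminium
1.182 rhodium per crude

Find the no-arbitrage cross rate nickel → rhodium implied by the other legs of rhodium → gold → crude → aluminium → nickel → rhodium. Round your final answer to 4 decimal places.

Known legs of the cycle: 0.34073 × 2.2912 × 0.16516 × 3.0065 = 0.38764970362203904
For no arbitrage the full-cycle product must be 1, so the missing rate is 1 / 0.38764970362203904 ≈ 2.579649.

2.5796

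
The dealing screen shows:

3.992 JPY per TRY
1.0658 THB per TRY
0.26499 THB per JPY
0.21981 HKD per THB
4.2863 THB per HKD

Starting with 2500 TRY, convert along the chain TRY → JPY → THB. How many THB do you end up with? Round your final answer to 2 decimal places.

2644.60

2500 TRY × 3.992 = 9980 JPY
9980 JPY × 0.26499 = 2644.6002 THB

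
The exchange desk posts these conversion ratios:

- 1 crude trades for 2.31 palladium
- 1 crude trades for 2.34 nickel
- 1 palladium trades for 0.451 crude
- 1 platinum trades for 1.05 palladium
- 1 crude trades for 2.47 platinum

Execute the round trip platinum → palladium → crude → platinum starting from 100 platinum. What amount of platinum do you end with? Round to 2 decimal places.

116.97

100 platinum × 1.05 = 105 palladium
105 palladium × 0.451 = 47.355 crude
47.355 crude × 2.47 = 116.96685 platinum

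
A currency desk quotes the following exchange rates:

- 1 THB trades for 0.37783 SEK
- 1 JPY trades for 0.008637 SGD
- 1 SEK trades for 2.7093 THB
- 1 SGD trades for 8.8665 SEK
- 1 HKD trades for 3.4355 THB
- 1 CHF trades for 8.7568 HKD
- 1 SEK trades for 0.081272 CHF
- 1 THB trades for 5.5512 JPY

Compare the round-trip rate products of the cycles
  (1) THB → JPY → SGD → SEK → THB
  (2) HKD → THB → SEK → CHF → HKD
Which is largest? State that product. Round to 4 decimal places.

1.1518

(1) 5.5512 × 0.008637 × 8.8665 × 2.7093 = 1.15175
(2) 3.4355 × 0.37783 × 0.081272 × 8.7568 = 0.92379
Highest is cycle (1) at 1.1518 (>1, arbitrage).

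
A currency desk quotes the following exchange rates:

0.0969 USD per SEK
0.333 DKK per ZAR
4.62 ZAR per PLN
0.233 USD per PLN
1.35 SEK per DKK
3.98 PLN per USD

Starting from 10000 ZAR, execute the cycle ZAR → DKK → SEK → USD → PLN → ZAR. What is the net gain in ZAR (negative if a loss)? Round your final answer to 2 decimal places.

10000 ZAR × 0.333 = 3330 DKK
3330 DKK × 1.35 = 4495.5 SEK
4495.5 SEK × 0.0969 = 435.61395 USD
435.61395 USD × 3.98 = 1733.743521 PLN
1733.743521 PLN × 4.62 = 8009.89506702 ZAR
Net change: 8009.89506702 − 10000 = -1990.10493298 ZAR

-1990.10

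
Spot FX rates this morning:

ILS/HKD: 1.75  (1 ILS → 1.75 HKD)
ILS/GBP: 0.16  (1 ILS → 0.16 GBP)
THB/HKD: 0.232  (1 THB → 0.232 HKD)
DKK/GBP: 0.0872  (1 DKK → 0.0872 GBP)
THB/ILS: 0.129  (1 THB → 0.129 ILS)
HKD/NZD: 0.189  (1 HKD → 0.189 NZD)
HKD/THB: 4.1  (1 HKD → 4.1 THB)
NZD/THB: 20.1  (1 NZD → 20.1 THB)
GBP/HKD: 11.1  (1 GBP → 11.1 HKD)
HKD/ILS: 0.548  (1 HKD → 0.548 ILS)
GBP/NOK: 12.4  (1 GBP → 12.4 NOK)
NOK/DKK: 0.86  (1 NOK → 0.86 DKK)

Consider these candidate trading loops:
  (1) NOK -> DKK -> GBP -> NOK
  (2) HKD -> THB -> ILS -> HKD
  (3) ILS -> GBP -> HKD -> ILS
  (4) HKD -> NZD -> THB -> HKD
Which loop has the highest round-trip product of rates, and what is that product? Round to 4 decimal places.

(1) 0.86 × 0.0872 × 12.4 = 0.92990
(2) 4.1 × 0.129 × 1.75 = 0.92558
(3) 0.16 × 11.1 × 0.548 = 0.97325
(4) 0.189 × 20.1 × 0.232 = 0.88134
Highest is cycle (3) at 0.9732 (≤1, no arbitrage).

0.9732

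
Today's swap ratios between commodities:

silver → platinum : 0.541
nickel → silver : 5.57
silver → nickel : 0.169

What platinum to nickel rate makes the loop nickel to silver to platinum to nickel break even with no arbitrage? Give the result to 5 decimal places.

0.33185

Known legs of the cycle: 5.57 × 0.541 = 3.01337
For no arbitrage the full-cycle product must be 1, so the missing rate is 1 / 3.01337 ≈ 0.3318544.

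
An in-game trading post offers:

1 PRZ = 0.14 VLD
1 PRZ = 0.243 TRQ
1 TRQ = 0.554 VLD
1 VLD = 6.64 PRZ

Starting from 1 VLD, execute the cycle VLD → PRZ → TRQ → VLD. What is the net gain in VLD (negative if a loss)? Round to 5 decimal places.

1 VLD × 6.64 = 6.64 PRZ
6.64 PRZ × 0.243 = 1.61352 TRQ
1.61352 TRQ × 0.554 = 0.89389008 VLD
Net change: 0.89389008 − 1 = -0.10610992 VLD

-0.10611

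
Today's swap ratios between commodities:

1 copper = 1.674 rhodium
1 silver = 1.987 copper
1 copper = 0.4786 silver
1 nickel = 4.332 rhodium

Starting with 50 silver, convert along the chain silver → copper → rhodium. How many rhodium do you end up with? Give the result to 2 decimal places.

50 silver × 1.987 = 99.35 copper
99.35 copper × 1.674 = 166.3119 rhodium

166.31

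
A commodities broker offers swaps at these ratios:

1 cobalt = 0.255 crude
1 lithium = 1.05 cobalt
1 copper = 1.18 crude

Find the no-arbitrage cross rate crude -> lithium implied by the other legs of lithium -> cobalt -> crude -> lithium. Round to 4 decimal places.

Known legs of the cycle: 1.05 × 0.255 = 0.26775
For no arbitrage the full-cycle product must be 1, so the missing rate is 1 / 0.26775 ≈ 3.734827.

3.7348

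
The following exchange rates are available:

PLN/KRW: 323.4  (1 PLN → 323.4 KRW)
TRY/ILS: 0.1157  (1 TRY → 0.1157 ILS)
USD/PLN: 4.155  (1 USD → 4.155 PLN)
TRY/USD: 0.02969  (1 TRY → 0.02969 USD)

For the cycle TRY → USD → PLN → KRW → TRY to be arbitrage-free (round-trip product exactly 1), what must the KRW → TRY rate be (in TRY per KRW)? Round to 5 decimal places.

0.02507

Known legs of the cycle: 0.02969 × 4.155 × 323.4 = 39.89525463
For no arbitrage the full-cycle product must be 1, so the missing rate is 1 / 39.89525463 ≈ 0.0250656.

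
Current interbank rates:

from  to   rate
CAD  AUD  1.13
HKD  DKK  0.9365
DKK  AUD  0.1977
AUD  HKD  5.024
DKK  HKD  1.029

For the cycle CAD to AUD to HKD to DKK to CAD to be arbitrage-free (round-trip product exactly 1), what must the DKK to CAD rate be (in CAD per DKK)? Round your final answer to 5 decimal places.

Known legs of the cycle: 1.13 × 5.024 × 0.9365 = 5.31662288
For no arbitrage the full-cycle product must be 1, so the missing rate is 1 / 5.31662288 ≈ 0.1880893.

0.18809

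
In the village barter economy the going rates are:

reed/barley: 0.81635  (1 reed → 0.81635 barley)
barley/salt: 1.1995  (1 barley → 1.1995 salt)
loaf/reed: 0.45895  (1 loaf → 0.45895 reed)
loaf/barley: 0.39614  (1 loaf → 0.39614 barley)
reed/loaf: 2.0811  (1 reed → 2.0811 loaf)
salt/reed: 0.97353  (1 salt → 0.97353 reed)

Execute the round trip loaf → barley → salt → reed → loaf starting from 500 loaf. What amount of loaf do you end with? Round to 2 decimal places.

481.35

500 loaf × 0.39614 = 198.07 barley
198.07 barley × 1.1995 = 237.584965 salt
237.584965 salt × 0.97353 = 231.29609097645 reed
231.29609097645 reed × 2.0811 = 481.350294931090095 loaf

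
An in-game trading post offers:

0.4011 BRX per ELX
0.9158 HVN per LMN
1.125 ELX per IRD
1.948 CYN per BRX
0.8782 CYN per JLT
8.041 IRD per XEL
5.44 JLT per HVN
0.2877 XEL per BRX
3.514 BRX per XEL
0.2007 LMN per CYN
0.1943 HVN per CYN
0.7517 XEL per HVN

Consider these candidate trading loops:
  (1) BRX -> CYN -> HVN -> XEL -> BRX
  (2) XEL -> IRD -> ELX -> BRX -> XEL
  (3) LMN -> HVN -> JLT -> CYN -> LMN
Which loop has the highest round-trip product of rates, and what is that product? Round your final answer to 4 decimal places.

1.0439

(1) 1.948 × 0.1943 × 0.7517 × 3.514 = 0.99979
(2) 8.041 × 1.125 × 0.4011 × 0.2877 = 1.04389
(3) 0.9158 × 5.44 × 0.8782 × 0.2007 = 0.87809
Highest is cycle (2) at 1.0439 (>1, arbitrage).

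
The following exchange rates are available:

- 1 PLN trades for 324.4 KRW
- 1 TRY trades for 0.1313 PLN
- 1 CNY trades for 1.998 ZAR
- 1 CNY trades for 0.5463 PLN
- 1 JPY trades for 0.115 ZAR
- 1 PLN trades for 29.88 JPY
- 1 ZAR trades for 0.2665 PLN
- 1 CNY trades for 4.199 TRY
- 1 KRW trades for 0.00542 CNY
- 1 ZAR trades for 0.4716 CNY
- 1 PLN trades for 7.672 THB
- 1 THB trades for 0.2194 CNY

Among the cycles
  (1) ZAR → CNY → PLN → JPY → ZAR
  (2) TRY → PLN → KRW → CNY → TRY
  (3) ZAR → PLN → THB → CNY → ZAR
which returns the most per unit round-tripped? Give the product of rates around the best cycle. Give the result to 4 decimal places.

0.9694

(1) 0.4716 × 0.5463 × 29.88 × 0.115 = 0.88529
(2) 0.1313 × 324.4 × 0.00542 × 4.199 = 0.96937
(3) 0.2665 × 7.672 × 0.2194 × 1.998 = 0.89627
Highest is cycle (2) at 0.9694 (≤1, no arbitrage).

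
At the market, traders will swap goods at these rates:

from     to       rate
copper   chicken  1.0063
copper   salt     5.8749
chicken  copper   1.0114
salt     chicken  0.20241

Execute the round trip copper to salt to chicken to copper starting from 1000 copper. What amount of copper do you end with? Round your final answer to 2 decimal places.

1000 copper × 5.8749 = 5874.9 salt
5874.9 salt × 0.20241 = 1189.138509 chicken
1189.138509 chicken × 1.0114 = 1202.6946880026 copper

1202.69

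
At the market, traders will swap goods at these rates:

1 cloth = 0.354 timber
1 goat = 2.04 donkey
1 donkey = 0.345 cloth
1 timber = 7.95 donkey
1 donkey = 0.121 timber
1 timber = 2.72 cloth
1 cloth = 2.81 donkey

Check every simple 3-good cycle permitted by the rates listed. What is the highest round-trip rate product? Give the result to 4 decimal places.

0.9709

cloth→timber→donkey→cloth: 0.354 × 7.95 × 0.345 = 0.97093
cloth→donkey→timber→cloth: 2.81 × 0.121 × 2.72 = 0.92483
Maximum is cloth→timber→donkey→cloth at 0.9709; no arbitrage — every cycle loses value.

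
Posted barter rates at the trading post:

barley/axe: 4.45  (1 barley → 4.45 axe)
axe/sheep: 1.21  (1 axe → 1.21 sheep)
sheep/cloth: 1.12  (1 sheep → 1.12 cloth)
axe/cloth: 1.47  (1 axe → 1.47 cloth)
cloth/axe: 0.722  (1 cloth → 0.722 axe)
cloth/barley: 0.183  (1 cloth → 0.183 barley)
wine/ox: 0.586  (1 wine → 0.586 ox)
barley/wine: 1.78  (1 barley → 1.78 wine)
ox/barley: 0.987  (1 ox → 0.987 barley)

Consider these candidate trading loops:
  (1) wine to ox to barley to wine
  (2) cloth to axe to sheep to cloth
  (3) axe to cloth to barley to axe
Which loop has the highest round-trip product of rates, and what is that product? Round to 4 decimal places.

(1) 0.586 × 0.987 × 1.78 = 1.02952
(2) 0.722 × 1.21 × 1.12 = 0.97845
(3) 1.47 × 0.183 × 4.45 = 1.19709
Highest is cycle (3) at 1.1971 (>1, arbitrage).

1.1971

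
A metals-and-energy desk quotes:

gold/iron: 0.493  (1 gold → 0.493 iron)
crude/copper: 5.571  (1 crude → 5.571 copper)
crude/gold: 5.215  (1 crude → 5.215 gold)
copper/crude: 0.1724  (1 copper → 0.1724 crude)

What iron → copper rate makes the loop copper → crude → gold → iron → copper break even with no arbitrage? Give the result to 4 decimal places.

Known legs of the cycle: 0.1724 × 5.215 × 0.493 = 0.443239538
For no arbitrage the full-cycle product must be 1, so the missing rate is 1 / 0.443239538 ≈ 2.256116.

2.2561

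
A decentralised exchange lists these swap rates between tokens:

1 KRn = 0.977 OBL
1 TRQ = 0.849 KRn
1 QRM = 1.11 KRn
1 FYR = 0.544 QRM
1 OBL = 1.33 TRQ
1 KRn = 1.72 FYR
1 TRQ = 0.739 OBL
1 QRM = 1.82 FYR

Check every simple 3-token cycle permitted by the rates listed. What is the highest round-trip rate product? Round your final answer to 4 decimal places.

1.1032

TRQ→KRn→OBL→TRQ: 0.849 × 0.977 × 1.33 = 1.10320
FYR→QRM→KRn→FYR: 0.544 × 1.11 × 1.72 = 1.03860
Maximum is TRQ→KRn→OBL→TRQ at 1.1032; arbitrage exists.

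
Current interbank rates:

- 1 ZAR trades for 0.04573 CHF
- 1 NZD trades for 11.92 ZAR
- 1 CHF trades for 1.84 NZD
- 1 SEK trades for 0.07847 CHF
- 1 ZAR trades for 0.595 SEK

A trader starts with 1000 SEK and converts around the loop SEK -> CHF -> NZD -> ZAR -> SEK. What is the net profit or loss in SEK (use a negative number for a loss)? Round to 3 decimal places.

1000 SEK × 0.07847 = 78.47 CHF
78.47 CHF × 1.84 = 144.3848 NZD
144.3848 NZD × 11.92 = 1721.066816 ZAR
1721.066816 ZAR × 0.595 = 1024.03475552 SEK
Net change: 1024.03475552 − 1000 = 24.03475552 SEK

24.035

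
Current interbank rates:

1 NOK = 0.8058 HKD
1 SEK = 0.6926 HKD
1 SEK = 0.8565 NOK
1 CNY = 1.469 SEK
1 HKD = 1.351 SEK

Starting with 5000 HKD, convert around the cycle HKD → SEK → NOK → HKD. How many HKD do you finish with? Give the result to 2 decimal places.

4662.08

5000 HKD × 1.351 = 6755 SEK
6755 SEK × 0.8565 = 5785.6575 NOK
5785.6575 NOK × 0.8058 = 4662.0828135 HKD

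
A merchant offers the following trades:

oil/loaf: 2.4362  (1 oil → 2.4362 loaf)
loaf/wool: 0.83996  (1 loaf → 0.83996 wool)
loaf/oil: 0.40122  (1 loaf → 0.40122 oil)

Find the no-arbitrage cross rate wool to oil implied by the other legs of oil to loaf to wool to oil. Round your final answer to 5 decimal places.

0.48868

Known legs of the cycle: 2.4362 × 0.83996 = 2.046310552
For no arbitrage the full-cycle product must be 1, so the missing rate is 1 / 2.046310552 ≈ 0.4886844.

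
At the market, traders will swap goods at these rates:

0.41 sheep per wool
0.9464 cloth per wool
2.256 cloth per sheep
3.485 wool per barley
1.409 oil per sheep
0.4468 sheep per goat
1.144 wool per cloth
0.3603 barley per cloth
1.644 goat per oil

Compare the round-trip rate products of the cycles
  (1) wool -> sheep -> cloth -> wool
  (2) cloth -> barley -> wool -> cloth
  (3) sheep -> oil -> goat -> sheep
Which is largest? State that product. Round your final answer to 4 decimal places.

1.1883

(1) 0.41 × 2.256 × 1.144 = 1.05815
(2) 0.3603 × 3.485 × 0.9464 = 1.18834
(3) 1.409 × 1.644 × 0.4468 = 1.03497
Highest is cycle (2) at 1.1883 (>1, arbitrage).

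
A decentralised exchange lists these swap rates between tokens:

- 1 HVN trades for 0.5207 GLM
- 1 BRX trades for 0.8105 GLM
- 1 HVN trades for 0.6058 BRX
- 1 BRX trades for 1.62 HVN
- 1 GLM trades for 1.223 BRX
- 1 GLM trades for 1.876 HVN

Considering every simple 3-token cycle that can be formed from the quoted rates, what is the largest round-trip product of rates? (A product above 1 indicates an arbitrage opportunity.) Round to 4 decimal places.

BRX→HVN→GLM→BRX: 1.62 × 0.5207 × 1.223 = 1.03164
BRX→GLM→HVN→BRX: 0.8105 × 1.876 × 0.6058 = 0.92112
Maximum is BRX→HVN→GLM→BRX at 1.0316; arbitrage exists.

1.0316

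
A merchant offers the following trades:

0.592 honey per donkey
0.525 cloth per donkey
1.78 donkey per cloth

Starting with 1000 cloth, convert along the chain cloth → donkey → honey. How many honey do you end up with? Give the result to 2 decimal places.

1053.76

1000 cloth × 1.78 = 1780 donkey
1780 donkey × 0.592 = 1053.76 honey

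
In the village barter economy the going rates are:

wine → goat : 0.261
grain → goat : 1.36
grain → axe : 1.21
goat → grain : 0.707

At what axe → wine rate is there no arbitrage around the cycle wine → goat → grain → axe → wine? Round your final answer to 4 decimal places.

Known legs of the cycle: 0.261 × 0.707 × 1.21 = 0.22327767
For no arbitrage the full-cycle product must be 1, so the missing rate is 1 / 0.22327767 ≈ 4.478728.

4.4787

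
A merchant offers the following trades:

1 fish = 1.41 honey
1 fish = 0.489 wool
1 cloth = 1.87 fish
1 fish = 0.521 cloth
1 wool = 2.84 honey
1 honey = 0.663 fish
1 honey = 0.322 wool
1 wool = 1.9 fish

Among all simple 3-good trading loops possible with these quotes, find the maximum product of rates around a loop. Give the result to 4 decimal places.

honey→fish→wool→honey: 0.663 × 0.489 × 2.84 = 0.92075
honey→wool→fish→honey: 0.322 × 1.9 × 1.41 = 0.86264
Maximum is honey→fish→wool→honey at 0.9207; no arbitrage — every cycle loses value.

0.9207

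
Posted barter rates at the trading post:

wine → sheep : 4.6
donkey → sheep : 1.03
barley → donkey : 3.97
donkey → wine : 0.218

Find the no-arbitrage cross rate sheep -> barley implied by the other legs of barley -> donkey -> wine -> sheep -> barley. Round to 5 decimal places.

0.25119

Known legs of the cycle: 3.97 × 0.218 × 4.6 = 3.981116
For no arbitrage the full-cycle product must be 1, so the missing rate is 1 / 3.981116 ≈ 0.2511858.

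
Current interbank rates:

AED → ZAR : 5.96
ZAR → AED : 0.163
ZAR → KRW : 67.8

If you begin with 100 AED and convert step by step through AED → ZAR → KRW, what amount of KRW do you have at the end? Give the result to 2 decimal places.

40408.80

100 AED × 5.96 = 596 ZAR
596 ZAR × 67.8 = 40408.8 KRW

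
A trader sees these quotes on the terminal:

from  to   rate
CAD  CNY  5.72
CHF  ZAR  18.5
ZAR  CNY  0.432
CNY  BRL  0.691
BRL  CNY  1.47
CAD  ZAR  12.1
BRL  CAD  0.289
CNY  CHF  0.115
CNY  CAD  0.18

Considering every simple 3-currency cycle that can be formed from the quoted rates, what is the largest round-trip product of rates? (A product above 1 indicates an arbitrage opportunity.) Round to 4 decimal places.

1.1423

CNY→BRL→CAD→CNY: 0.691 × 0.289 × 5.72 = 1.14228
CNY→CAD→ZAR→CNY: 0.18 × 12.1 × 0.432 = 0.94090
CNY→CHF→ZAR→CNY: 0.115 × 18.5 × 0.432 = 0.91908
Maximum is CNY→BRL→CAD→CNY at 1.1423; arbitrage exists.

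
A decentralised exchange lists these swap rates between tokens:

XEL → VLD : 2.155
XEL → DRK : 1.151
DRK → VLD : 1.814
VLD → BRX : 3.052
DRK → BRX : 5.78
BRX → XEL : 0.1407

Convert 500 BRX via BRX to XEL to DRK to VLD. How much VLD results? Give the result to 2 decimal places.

146.88

500 BRX × 0.1407 = 70.35 XEL
70.35 XEL × 1.151 = 80.97285 DRK
80.97285 DRK × 1.814 = 146.8847499 VLD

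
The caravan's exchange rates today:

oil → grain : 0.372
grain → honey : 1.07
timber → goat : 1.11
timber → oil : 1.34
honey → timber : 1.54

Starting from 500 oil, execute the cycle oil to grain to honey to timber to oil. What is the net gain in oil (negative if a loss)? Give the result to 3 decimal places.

500 oil × 0.372 = 186 grain
186 grain × 1.07 = 199.02 honey
199.02 honey × 1.54 = 306.4908 timber
306.4908 timber × 1.34 = 410.697672 oil
Net change: 410.697672 − 500 = -89.302328 oil

-89.302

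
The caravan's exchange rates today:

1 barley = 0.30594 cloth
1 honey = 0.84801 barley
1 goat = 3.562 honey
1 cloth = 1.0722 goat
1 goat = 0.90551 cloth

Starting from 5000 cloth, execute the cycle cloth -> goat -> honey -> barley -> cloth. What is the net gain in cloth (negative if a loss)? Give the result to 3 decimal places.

-45.761

5000 cloth × 1.0722 = 5361 goat
5361 goat × 3.562 = 19095.882 honey
19095.882 honey × 0.84801 = 16193.49889482 barley
16193.49889482 barley × 0.30594 = 4954.2390518812308 cloth
Net change: 4954.2390518812308 − 5000 = -45.7609481187692 cloth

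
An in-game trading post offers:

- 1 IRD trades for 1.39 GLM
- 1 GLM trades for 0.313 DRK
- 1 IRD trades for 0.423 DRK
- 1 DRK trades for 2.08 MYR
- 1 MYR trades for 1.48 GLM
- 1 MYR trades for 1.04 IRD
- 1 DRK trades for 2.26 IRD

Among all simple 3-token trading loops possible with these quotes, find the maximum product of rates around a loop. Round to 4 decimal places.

0.9833

DRK→IRD→GLM→DRK: 2.26 × 1.39 × 0.313 = 0.98326
DRK→MYR→GLM→DRK: 2.08 × 1.48 × 0.313 = 0.96354
DRK→MYR→IRD→DRK: 2.08 × 1.04 × 0.423 = 0.91503
Maximum is DRK→IRD→GLM→DRK at 0.9833; no arbitrage — every cycle loses value.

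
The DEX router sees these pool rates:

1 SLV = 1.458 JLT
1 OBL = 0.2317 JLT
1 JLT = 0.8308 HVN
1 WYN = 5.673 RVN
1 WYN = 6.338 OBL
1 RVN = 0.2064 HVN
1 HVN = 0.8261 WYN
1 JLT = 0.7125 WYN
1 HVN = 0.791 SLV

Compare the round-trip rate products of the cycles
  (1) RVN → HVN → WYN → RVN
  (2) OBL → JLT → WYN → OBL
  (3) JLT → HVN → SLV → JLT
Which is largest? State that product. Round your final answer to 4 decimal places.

1.0463

(1) 0.2064 × 0.8261 × 5.673 = 0.96729
(2) 0.2317 × 0.7125 × 6.338 = 1.04632
(3) 0.8308 × 0.791 × 1.458 = 0.95814
Highest is cycle (2) at 1.0463 (>1, arbitrage).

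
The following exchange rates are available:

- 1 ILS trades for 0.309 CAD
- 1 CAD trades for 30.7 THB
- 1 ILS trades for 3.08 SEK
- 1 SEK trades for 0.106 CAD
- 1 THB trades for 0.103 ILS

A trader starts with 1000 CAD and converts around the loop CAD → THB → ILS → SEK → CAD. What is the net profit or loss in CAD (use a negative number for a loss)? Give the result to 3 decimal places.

32.362

1000 CAD × 30.7 = 30700 THB
30700 THB × 0.103 = 3162.1 ILS
3162.1 ILS × 3.08 = 9739.268 SEK
9739.268 SEK × 0.106 = 1032.362408 CAD
Net change: 1032.362408 − 1000 = 32.362408 CAD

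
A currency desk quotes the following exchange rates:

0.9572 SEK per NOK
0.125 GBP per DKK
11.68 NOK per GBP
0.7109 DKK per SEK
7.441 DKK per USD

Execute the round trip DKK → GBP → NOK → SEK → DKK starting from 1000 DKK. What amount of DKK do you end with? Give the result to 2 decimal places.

993.49

1000 DKK × 0.125 = 125 GBP
125 GBP × 11.68 = 1460 NOK
1460 NOK × 0.9572 = 1397.512 SEK
1397.512 SEK × 0.7109 = 993.4912808 DKK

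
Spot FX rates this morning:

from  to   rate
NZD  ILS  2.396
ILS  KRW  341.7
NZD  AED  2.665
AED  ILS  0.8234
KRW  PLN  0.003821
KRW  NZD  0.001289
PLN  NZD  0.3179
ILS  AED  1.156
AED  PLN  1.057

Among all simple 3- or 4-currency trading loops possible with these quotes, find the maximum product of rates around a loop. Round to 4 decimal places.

KRW→NZD→ILS→KRW: 0.001289 × 2.396 × 341.7 = 1.05532
PLN→NZD→ILS→KRW→PLN: 0.3179 × 2.396 × 341.7 × 0.003821 = 0.99449
KRW→NZD→AED→ILS→KRW: 0.001289 × 2.665 × 0.8234 × 341.7 = 0.96651
PLN→NZD→ILS→AED→PLN: 0.3179 × 2.396 × 1.156 × 1.057 = 0.93070
PLN→NZD→AED→PLN: 0.3179 × 2.665 × 1.057 = 0.89549
Maximum is KRW→NZD→ILS→KRW at 1.0553; arbitrage exists.

1.0553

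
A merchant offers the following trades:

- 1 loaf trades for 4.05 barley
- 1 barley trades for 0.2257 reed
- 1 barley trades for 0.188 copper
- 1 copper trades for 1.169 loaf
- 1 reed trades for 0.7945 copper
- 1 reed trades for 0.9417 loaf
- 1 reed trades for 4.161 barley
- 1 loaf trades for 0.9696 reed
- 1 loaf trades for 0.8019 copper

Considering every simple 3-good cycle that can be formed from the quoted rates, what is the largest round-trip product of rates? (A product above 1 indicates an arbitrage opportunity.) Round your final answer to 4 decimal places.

0.9005

copper→loaf→reed→copper: 1.169 × 0.9696 × 0.7945 = 0.90054
copper→loaf→barley→copper: 1.169 × 4.05 × 0.188 = 0.89008
barley→reed→loaf→barley: 0.2257 × 0.9417 × 4.05 = 0.86079
Maximum is copper→loaf→reed→copper at 0.9005; no arbitrage — every cycle loses value.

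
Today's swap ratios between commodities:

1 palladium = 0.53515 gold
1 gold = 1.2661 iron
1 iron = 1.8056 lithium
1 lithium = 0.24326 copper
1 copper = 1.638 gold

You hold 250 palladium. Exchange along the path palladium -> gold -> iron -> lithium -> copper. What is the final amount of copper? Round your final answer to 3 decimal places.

250 palladium × 0.53515 = 133.7875 gold
133.7875 gold × 1.2661 = 169.38835375 iron
169.38835375 iron × 1.8056 = 305.847611531 lithium
305.847611531 lithium × 0.24326 = 74.40048998103106 copper

74.400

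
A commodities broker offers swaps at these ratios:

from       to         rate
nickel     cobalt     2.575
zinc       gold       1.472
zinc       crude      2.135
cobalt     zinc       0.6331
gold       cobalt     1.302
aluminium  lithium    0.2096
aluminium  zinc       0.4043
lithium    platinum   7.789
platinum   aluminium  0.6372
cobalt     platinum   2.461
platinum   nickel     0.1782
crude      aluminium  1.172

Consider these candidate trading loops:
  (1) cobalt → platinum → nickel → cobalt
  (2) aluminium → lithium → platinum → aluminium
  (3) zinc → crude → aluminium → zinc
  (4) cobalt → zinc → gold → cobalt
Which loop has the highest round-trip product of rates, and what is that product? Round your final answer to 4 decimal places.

(1) 2.461 × 0.1782 × 2.575 = 1.12927
(2) 0.2096 × 7.789 × 0.6372 = 1.04028
(3) 2.135 × 1.172 × 0.4043 = 1.01165
(4) 0.6331 × 1.472 × 1.302 = 1.21336
Highest is cycle (4) at 1.2134 (>1, arbitrage).

1.2134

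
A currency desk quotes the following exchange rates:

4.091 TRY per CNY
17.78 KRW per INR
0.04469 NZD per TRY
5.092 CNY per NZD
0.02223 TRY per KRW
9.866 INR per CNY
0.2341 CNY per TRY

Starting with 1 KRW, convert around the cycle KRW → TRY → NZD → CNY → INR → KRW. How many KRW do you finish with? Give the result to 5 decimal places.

0.88738

1 KRW × 0.02223 = 0.02223 TRY
0.02223 TRY × 0.04469 = 0.0009934587 NZD
0.0009934587 NZD × 5.092 = 0.0050586917004 CNY
0.0050586917004 CNY × 9.866 = 0.0499090523161464 INR
0.0499090523161464 INR × 17.78 = 0.887382950181082992 KRW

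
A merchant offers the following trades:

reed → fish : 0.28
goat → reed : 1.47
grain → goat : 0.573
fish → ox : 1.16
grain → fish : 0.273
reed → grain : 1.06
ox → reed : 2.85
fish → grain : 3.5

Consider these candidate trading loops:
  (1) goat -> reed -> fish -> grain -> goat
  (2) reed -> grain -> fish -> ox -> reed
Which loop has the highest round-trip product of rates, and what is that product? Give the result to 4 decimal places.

(1) 1.47 × 0.28 × 3.5 × 0.573 = 0.82546
(2) 1.06 × 0.273 × 1.16 × 2.85 = 0.95669
Highest is cycle (2) at 0.9567 (≤1, no arbitrage).

0.9567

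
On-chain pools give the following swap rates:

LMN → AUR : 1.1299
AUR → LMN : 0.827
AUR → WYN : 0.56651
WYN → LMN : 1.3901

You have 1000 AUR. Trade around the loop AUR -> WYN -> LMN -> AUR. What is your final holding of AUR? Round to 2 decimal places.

889.80

1000 AUR × 0.56651 = 566.51 WYN
566.51 WYN × 1.3901 = 787.505551 LMN
787.505551 LMN × 1.1299 = 889.8025220749 AUR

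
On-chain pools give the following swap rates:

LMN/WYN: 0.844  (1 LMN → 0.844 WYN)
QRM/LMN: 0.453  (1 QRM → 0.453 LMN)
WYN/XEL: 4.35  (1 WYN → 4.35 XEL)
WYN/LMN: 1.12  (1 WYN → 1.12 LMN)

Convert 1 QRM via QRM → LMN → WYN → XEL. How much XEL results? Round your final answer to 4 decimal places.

1.6631

1 QRM × 0.453 = 0.453 LMN
0.453 LMN × 0.844 = 0.382332 WYN
0.382332 WYN × 4.35 = 1.6631442 XEL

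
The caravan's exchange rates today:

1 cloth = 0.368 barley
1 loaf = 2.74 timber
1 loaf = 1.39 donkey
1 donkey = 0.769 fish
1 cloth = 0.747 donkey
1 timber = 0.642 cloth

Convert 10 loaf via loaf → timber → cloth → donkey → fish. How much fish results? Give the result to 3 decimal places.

10 loaf × 2.74 = 27.4 timber
27.4 timber × 0.642 = 17.5908 cloth
17.5908 cloth × 0.747 = 13.1403276 donkey
13.1403276 donkey × 0.769 = 10.1049119244 fish

10.105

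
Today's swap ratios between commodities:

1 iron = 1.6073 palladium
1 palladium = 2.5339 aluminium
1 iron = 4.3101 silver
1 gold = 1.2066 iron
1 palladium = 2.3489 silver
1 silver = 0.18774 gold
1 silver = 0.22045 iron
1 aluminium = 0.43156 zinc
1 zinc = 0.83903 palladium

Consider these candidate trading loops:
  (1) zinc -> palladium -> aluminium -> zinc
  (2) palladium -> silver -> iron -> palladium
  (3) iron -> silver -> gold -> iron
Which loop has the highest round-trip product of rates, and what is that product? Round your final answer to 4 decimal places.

0.9764

(1) 0.83903 × 2.5339 × 0.43156 = 0.91750
(2) 2.3489 × 0.22045 × 1.6073 = 0.83228
(3) 4.3101 × 0.18774 × 1.2066 = 0.97635
Highest is cycle (3) at 0.9764 (≤1, no arbitrage).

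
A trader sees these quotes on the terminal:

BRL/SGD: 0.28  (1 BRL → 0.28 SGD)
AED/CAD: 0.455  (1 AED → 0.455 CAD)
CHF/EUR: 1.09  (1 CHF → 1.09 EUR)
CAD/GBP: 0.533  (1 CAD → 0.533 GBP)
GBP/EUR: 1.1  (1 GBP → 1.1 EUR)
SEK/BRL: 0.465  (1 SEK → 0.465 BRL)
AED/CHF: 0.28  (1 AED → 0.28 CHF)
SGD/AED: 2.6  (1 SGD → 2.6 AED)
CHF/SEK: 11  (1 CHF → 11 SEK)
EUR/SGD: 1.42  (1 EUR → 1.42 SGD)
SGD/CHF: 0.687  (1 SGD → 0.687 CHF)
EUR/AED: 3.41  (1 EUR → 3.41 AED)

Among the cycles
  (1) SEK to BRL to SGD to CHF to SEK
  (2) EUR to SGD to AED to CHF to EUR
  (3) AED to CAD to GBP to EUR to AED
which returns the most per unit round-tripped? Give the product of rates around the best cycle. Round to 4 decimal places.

(1) 0.465 × 0.28 × 0.687 × 11 = 0.98392
(2) 1.42 × 2.6 × 0.28 × 1.09 = 1.12680
(3) 0.455 × 0.533 × 1.1 × 3.41 = 0.90967
Highest is cycle (2) at 1.1268 (>1, arbitrage).

1.1268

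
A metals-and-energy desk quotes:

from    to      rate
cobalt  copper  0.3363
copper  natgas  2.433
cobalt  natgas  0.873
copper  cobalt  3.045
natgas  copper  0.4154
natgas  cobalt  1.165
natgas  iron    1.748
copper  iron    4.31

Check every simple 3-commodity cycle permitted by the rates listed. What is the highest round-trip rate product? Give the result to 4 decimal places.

cobalt→natgas→copper→cobalt: 0.873 × 0.4154 × 3.045 = 1.10425
cobalt→copper→natgas→cobalt: 0.3363 × 2.433 × 1.165 = 0.95322
Maximum is cobalt→natgas→copper→cobalt at 1.1043; arbitrage exists.

1.1043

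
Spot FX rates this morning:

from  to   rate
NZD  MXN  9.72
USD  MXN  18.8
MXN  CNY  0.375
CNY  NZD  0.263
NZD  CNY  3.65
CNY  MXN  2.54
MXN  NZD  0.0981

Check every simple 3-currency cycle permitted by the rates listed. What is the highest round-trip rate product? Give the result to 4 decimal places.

MXN→CNY→NZD→MXN: 0.375 × 0.263 × 9.72 = 0.95864
MXN→NZD→CNY→MXN: 0.0981 × 3.65 × 2.54 = 0.90949
Maximum is MXN→CNY→NZD→MXN at 0.9586; no arbitrage — every cycle loses value.

0.9586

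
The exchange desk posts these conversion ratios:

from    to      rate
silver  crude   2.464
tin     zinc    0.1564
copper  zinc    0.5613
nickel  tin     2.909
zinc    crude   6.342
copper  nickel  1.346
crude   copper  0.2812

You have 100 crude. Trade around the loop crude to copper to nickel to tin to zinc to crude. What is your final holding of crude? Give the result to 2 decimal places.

100 crude × 0.2812 = 28.12 copper
28.12 copper × 1.346 = 37.84952 nickel
37.84952 nickel × 2.909 = 110.10425368 tin
110.10425368 tin × 0.1564 = 17.220305275552 zinc
17.220305275552 zinc × 6.342 = 109.211176057550784 crude

109.21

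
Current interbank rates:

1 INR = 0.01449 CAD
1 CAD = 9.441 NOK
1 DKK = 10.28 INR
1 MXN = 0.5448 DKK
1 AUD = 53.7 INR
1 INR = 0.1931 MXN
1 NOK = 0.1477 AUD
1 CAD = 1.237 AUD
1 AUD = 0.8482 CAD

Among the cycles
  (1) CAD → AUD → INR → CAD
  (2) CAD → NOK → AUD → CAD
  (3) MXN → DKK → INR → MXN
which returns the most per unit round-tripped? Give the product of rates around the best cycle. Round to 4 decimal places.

(1) 1.237 × 53.7 × 0.01449 = 0.96253
(2) 9.441 × 0.1477 × 0.8482 = 1.18276
(3) 0.5448 × 10.28 × 0.1931 = 1.08147
Highest is cycle (2) at 1.1828 (>1, arbitrage).

1.1828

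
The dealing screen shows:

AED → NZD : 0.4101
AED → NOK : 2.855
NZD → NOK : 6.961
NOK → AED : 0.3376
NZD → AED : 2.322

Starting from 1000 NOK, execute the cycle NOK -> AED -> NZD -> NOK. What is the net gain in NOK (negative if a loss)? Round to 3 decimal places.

1000 NOK × 0.3376 = 337.6 AED
337.6 AED × 0.4101 = 138.44976 NZD
138.44976 NZD × 6.961 = 963.74877936 NOK
Net change: 963.74877936 − 1000 = -36.25122064 NOK

-36.251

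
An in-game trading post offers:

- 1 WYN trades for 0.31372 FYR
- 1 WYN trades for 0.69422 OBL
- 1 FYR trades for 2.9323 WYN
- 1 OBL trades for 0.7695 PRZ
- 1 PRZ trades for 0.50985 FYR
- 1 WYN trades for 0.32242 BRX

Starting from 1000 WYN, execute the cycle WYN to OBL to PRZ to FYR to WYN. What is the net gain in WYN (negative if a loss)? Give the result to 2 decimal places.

1000 WYN × 0.69422 = 694.22 OBL
694.22 OBL × 0.7695 = 534.20229 PRZ
534.20229 PRZ × 0.50985 = 272.3630375565 FYR
272.3630375565 FYR × 2.9323 = 798.65013502692495 WYN
Net change: 798.65013502692495 − 1000 = -201.34986497307505 WYN

-201.35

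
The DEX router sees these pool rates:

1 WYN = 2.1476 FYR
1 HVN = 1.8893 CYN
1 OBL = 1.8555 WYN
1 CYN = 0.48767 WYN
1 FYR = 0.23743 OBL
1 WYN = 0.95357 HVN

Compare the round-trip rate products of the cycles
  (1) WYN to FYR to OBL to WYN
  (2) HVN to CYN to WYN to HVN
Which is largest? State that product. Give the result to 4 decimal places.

(1) 2.1476 × 0.23743 × 1.8555 = 0.94613
(2) 1.8893 × 0.48767 × 0.95357 = 0.87858
Highest is cycle (1) at 0.9461 (≤1, no arbitrage).

0.9461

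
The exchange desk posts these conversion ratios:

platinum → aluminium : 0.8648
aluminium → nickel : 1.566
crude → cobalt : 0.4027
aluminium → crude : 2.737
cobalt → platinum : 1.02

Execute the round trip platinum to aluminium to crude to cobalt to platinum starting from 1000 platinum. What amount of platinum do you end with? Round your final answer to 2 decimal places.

1000 platinum × 0.8648 = 864.8 aluminium
864.8 aluminium × 2.737 = 2366.9576 crude
2366.9576 crude × 0.4027 = 953.17382552 cobalt
953.17382552 cobalt × 1.02 = 972.2373020304 platinum

972.24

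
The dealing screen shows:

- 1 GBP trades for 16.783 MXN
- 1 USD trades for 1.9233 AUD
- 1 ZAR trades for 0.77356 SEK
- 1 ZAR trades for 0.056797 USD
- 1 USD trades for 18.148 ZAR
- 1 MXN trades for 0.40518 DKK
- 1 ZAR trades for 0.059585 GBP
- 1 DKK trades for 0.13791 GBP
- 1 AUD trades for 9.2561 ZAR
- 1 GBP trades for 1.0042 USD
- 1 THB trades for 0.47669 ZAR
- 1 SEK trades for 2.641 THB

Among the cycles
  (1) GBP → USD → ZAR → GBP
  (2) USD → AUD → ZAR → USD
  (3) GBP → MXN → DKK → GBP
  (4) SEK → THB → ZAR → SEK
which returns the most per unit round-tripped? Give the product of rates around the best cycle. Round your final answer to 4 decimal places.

(1) 1.0042 × 18.148 × 0.059585 = 1.08589
(2) 1.9233 × 9.2561 × 0.056797 = 1.01111
(3) 16.783 × 0.40518 × 0.13791 = 0.93781
(4) 2.641 × 0.47669 × 0.77356 = 0.97386
Highest is cycle (1) at 1.0859 (>1, arbitrage).

1.0859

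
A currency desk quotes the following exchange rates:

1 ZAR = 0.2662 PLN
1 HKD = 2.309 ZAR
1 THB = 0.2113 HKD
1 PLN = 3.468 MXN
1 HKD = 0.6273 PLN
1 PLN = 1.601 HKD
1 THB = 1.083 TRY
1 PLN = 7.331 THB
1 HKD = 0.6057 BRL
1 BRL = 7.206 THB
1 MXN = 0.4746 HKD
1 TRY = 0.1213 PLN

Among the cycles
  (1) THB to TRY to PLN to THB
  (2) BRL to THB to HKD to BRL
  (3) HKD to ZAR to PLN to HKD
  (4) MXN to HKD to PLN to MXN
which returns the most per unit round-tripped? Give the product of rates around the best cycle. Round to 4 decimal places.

1.0325

(1) 1.083 × 0.1213 × 7.331 = 0.96306
(2) 7.206 × 0.2113 × 0.6057 = 0.92226
(3) 2.309 × 0.2662 × 1.601 = 0.98406
(4) 0.4746 × 0.6273 × 3.468 = 1.03248
Highest is cycle (4) at 1.0325 (>1, arbitrage).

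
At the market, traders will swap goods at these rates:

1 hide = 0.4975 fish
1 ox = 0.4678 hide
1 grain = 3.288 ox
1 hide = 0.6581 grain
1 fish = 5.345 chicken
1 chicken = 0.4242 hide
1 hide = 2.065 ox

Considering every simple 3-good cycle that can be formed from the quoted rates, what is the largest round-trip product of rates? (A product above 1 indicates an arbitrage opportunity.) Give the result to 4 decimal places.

1.1280

fish→chicken→hide→fish: 5.345 × 0.4242 × 0.4975 = 1.12801
grain→ox→hide→grain: 3.288 × 0.4678 × 0.6581 = 1.01224
Maximum is fish→chicken→hide→fish at 1.1280; arbitrage exists.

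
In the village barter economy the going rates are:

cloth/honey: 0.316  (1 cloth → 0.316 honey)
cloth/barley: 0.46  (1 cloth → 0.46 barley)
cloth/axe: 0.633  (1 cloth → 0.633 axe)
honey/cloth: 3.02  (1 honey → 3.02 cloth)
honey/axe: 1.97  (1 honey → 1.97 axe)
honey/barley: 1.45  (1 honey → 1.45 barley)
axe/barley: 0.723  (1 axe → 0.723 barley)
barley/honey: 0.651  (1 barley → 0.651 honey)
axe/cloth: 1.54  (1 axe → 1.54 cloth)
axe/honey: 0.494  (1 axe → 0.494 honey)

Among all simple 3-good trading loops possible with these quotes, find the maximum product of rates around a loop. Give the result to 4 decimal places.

0.9587

cloth→honey→axe→cloth: 0.316 × 1.97 × 1.54 = 0.95868
cloth→axe→honey→cloth: 0.633 × 0.494 × 3.02 = 0.94436
honey→axe→barley→honey: 1.97 × 0.723 × 0.651 = 0.92723
cloth→barley→honey→cloth: 0.46 × 0.651 × 3.02 = 0.90437
Maximum is cloth→honey→axe→cloth at 0.9587; no arbitrage — every cycle loses value.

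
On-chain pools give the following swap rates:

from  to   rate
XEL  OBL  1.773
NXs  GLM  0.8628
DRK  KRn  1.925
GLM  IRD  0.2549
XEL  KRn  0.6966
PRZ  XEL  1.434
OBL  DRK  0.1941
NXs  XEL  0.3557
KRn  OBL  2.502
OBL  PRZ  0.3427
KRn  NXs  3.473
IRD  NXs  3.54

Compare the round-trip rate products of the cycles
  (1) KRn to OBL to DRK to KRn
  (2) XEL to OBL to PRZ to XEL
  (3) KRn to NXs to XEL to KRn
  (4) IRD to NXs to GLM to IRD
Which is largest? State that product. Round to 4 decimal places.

(1) 2.502 × 0.1941 × 1.925 = 0.93485
(2) 1.773 × 0.3427 × 1.434 = 0.87131
(3) 3.473 × 0.3557 × 0.6966 = 0.86054
(4) 3.54 × 0.8628 × 0.2549 = 0.77854
Highest is cycle (1) at 0.9349 (≤1, no arbitrage).

0.9349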